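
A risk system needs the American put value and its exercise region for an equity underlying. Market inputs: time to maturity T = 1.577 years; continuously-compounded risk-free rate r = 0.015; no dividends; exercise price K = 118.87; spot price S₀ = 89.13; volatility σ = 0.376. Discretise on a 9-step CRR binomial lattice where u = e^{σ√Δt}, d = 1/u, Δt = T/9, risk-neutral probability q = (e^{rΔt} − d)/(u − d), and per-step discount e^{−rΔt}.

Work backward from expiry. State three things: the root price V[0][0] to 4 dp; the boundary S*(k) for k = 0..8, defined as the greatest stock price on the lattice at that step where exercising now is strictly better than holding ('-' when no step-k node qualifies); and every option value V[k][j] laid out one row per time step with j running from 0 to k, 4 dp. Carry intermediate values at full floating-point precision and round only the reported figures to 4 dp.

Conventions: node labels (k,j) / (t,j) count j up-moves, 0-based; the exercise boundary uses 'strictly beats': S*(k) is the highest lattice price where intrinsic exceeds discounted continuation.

price = 36.4777
boundary = - - - 55.5854 65.0601 55.5854 65.0601 76.1499 89.1300
tree:
36.4777
45.0679 26.9589
54.1627 35.0261 17.9786
63.2846 44.1412 24.9051 10.2393
71.3796 53.8099 33.4446 15.3787 4.4793
78.2956 63.2846 43.3138 22.4611 7.4481 1.1439
84.2045 71.3796 53.8099 31.6760 12.1566 2.1602 0.0000
89.2529 78.2956 63.2846 42.7201 19.3527 4.0794 0.0000 0.0000
93.5660 84.2045 71.3796 53.8099 29.7400 7.7035 0.0000 0.0000 0.0000
97.2511 89.2529 78.2956 63.2846 42.7201 14.5474 0.0000 0.0000 0.0000 0.0000

params: Δt=0.17522 u=1.17045 d=0.85437 q=0.46906 e^(-rΔt)=0.99738
t_9 payoffs: 97.2511 89.2529 78.2956 63.2846 42.7201 14.5474 0.0000 0.0000 0.0000 0.0000
t_8: node(8,0) S=25.3040 payoff=93.5660 vs cont=93.2540 → 93.5660 [stop]  node(8,1) S=34.6655 payoff=84.2045 vs cont=83.8925 → 84.2045 [stop]  node(8,2) S=47.4904 payoff=71.3796 vs cont=71.0675 → 71.3796 [stop]  node(8,3) S=65.0601 payoff=53.8099 vs cont=53.4978 → 53.8099 [stop]  node(8,4) S=89.1300 payoff=29.7400 vs cont=29.4280 → 29.7400 [stop]  node(8,5) S=122.1048 payoff=0.0000 vs cont=7.7035 → 7.7035 [wait]  node(8,6) S=167.2791 payoff=0.0000 vs cont=0.0000 → 0.0000 [wait]  node(8,7) S=229.1662 payoff=0.0000 vs cont=0.0000 → 0.0000 [wait]  node(8,8) S=313.9492 payoff=0.0000 vs cont=0.0000 → 0.0000 [wait]  ⇒ S*(8)=89.1300
t_7: node(7,0) S=29.6171 payoff=89.2529 vs cont=88.9409 → 89.2529 [stop]  node(7,1) S=40.5744 payoff=78.2956 vs cont=77.9836 → 78.2956 [stop]  node(7,2) S=55.5854 payoff=63.2846 vs cont=62.9726 → 63.2846 [stop]  node(7,3) S=76.1499 payoff=42.7201 vs cont=42.4081 → 42.7201 [stop]  node(7,4) S=104.3226 payoff=14.5474 vs cont=19.3527 → 19.3527 [wait]  node(7,5) S=142.9181 payoff=0.0000 vs cont=4.0794 → 4.0794 [wait]  node(7,6) S=195.7925 payoff=0.0000 vs cont=0.0000 → 0.0000 [wait]  node(7,7) S=268.2286 payoff=0.0000 vs cont=0.0000 → 0.0000 [wait]  ⇒ S*(7)=76.1499
t_6: node(6,0) S=34.6655 payoff=84.2045 vs cont=83.8925 → 84.2045 [stop]  node(6,1) S=47.4904 payoff=71.3796 vs cont=71.0675 → 71.3796 [stop]  node(6,2) S=65.0601 payoff=53.8099 vs cont=53.4978 → 53.8099 [stop]  node(6,3) S=89.1300 payoff=29.7400 vs cont=31.6760 → 31.6760 [wait]  node(6,4) S=122.1048 payoff=0.0000 vs cont=12.1566 → 12.1566 [wait]  node(6,5) S=167.2791 payoff=0.0000 vs cont=2.1602 → 2.1602 [wait]  node(6,6) S=229.1662 payoff=0.0000 vs cont=0.0000 → 0.0000 [wait]  ⇒ S*(6)=65.0601
t_5: node(5,0) S=40.5744 payoff=78.2956 vs cont=77.9836 → 78.2956 [stop]  node(5,1) S=55.5854 payoff=63.2846 vs cont=62.9726 → 63.2846 [stop]  node(5,2) S=76.1499 payoff=42.7201 vs cont=43.3138 → 43.3138 [wait]  node(5,3) S=104.3226 payoff=14.5474 vs cont=22.4611 → 22.4611 [wait]  node(5,4) S=142.9181 payoff=0.0000 vs cont=7.4481 → 7.4481 [wait]  node(5,5) S=195.7925 payoff=0.0000 vs cont=1.1439 → 1.1439 [wait]  ⇒ S*(5)=55.5854
t_4: node(4,0) S=47.4904 payoff=71.3796 vs cont=71.0675 → 71.3796 [stop]  node(4,1) S=65.0601 payoff=53.8099 vs cont=53.7756 → 53.8099 [stop]  node(4,2) S=89.1300 payoff=29.7400 vs cont=33.4446 → 33.4446 [wait]  node(4,3) S=122.1048 payoff=0.0000 vs cont=15.3787 → 15.3787 [wait]  node(4,4) S=167.2791 payoff=0.0000 vs cont=4.4793 → 4.4793 [wait]  ⇒ S*(4)=65.0601
t_3: node(3,0) S=55.5854 payoff=63.2846 vs cont=62.9726 → 63.2846 [stop]  node(3,1) S=76.1499 payoff=42.7201 vs cont=44.1412 → 44.1412 [wait]  node(3,2) S=104.3226 payoff=14.5474 vs cont=24.9051 → 24.9051 [wait]  node(3,3) S=142.9181 payoff=0.0000 vs cont=10.2393 → 10.2393 [wait]  ⇒ S*(3)=55.5854
t_2: node(2,0) S=65.0601 payoff=53.8099 vs cont=54.1627 → 54.1627 [wait]  node(2,1) S=89.1300 payoff=29.7400 vs cont=35.0261 → 35.0261 [wait]  node(2,2) S=122.1048 payoff=0.0000 vs cont=17.9786 → 17.9786 [wait]  ⇒ S*(2)=-
t_1: node(1,0) S=76.1499 payoff=42.7201 vs cont=45.0679 → 45.0679 [wait]  node(1,1) S=104.3226 payoff=14.5474 vs cont=26.9589 → 26.9589 [wait]  ⇒ S*(1)=-
t_0: node(0,0) S=89.1300 payoff=29.7400 vs cont=36.4777 → 36.4777 [wait]  ⇒ S*(0)=-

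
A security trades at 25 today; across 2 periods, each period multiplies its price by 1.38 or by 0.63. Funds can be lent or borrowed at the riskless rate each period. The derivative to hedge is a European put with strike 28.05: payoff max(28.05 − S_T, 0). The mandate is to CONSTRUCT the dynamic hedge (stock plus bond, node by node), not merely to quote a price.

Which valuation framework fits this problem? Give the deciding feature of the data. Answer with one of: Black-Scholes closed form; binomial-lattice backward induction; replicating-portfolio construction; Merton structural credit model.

Key observation: the mandate to exhibit the hedge at every date and state singles out the replicating-portfolio construction on the 2-period tree with factors 1.38 and 0.63 from 25.

framework: replicating-portfolio construction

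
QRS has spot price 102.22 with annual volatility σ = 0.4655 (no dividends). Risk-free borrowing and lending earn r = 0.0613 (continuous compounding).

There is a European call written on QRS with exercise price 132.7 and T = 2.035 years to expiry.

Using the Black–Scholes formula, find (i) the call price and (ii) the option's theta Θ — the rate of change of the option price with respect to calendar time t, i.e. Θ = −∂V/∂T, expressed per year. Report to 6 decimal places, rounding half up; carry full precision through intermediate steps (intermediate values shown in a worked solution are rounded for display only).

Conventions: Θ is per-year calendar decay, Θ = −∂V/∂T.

price = 21.647547
Θ = -8.722607

σ√T = 0.4655·√2.035 = 0.664052
d₁ = (ln(S/K) + (r+σ²/2)T) / (σ√T) = (ln(102.22/132.7) + (0.0613+0.4655²/2)·2.035) / 0.664052 = (-0.260964 + 0.345228) / 0.664052 = 0.126894
d₂ = d₁ − σ√T = 0.126894 − 0.664052 = -0.537158
e^{−rT} = 0.882722
N(d₁) = 0.550488,  N(d₂) = 0.295579
Call price V = S·N(d₁) − K·e^{−rT}·N(d₂) = 56.270872 − 34.623325 = 21.647547
φ(d₁) = (1/√(2π))·e^{−d₁²/2} = 0.395743
Θ = −S·φ(d₁)·σ/(2√T) − r·K·e^{−rT}·N(d₂) = −6.600197 − 2.122410 = -8.722607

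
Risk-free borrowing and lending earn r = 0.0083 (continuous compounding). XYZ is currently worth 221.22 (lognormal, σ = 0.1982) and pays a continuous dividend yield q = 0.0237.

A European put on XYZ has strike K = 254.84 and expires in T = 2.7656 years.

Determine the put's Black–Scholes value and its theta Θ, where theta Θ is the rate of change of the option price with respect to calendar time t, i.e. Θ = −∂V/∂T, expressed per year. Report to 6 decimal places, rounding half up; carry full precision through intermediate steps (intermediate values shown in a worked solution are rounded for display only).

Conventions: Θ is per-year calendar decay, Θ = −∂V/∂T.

price = 55.279619
Θ = -6.183190

σ√T = 0.1982·√2.7656 = 0.329608
d₁ = (ln(S/K) + (r−q+σ²/2)T) / (σ√T) = (ln(221.22/254.84) + (0.0083−0.0237+0.1982²/2)·2.7656) / 0.329608 = (-0.141478 + 0.011731) / 0.329608 = -0.393642
d₂ = d₁ − σ√T = -0.393642 − 0.329608 = -0.723250
e^{−rT} = 0.977307
e^{−qT} = 0.936557
N(−d₁) = 0.653077,  N(−d₂) = 0.765237
Put price V = K·e^{−rT}·N(−d₂) − S·e^{−qT}·N(−d₁) = 190.587526 − 135.307907 = 55.279619
φ(d₁) = (1/√(2π))·e^{−d₁²/2} = 0.369201
Θ = −S·e^{−qT}·φ(d₁)·σ/(2√T) − q·S·e^{−qT}·N(−d₁) + r·K·e^{−rT}·N(−d₂) = −4.558269 − 3.206797 + 1.581876 = -6.183190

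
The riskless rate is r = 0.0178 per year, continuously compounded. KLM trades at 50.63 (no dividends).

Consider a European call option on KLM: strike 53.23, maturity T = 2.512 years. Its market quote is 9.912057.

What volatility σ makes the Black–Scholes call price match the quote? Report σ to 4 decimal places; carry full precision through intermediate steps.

At σ = 0.3163 the Black–Scholes value reproduces the quote:
σ√T = 0.3163·√2.512 = 0.501313
d₁ = (ln(S/K) + (r+σ²/2)T) / (σ√T) = (ln(50.63/53.23) + (0.0178+0.3163²/2)·2.512) / 0.501313 = (-0.050078 + 0.170371) / 0.501313 = 0.239956
d₂ = d₁ − σ√T = 0.239956 − 0.501313 = -0.261357
e^{−rT} = 0.956271
N(d₁) = 0.594818,  N(d₂) = 0.396909
V = S·N(d₁) − K·e^{−rT}·N(d₂) = 30.115628 − 20.203571 = 9.912057 (matching the quote); vega is positive throughout, so no other σ reproduces this price

sigma = 0.3163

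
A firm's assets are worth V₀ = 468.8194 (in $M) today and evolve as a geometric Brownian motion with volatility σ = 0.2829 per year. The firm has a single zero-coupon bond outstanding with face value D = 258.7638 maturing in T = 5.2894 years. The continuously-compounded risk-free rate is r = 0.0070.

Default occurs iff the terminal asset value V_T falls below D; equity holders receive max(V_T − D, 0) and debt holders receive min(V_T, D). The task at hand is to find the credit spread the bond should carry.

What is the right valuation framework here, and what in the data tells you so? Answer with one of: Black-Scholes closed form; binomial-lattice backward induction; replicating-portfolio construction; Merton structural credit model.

framework: Merton structural credit model

Key observation: a levered firm with one bullet debt due at 5.2894 years is the canonical structural-credit setup: equity is a call on the firm's assets struck at the face value.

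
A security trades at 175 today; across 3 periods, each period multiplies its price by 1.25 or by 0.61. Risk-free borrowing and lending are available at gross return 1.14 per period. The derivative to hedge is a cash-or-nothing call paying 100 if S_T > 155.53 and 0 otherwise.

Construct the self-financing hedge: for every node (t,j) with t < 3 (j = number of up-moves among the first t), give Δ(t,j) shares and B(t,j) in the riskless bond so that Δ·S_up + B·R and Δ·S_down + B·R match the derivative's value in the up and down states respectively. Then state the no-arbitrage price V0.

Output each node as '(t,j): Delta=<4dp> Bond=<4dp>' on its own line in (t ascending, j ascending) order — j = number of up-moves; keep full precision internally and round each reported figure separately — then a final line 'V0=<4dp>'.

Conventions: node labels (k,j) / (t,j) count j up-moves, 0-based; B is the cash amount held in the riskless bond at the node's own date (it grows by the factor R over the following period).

The replicating-portfolio and risk-neutral prices coincide; use p* = (1.14−0.61)/(1.25−0.61) = 0.8281 for the latter.
At maturity the claim pays: V(3,0)=0.0000, V(3,1)=0.0000, V(3,2)=100.0000, V(3,3)=100.0000
  t=2,j=0: stock 65.1175 → up 81.3969 (V=0.0000), down 39.7217 (V=0.0000). Price 0.0000; hedge Δ=0.0000, bond B=0.0000.
  t=2,j=1: stock 133.4375 → up 166.7969 (V=100.0000), down 81.3969 (V=0.0000). Price 72.6425; hedge Δ=1.1710, bond B=-83.6075.
  t=2,j=2: stock 273.4375 → up 341.7969 (V=100.0000), down 166.7969 (V=100.0000). Price 87.7193; hedge Δ=0.0000, bond B=87.7193.
  t=1,j=0: stock 106.7500 → up 133.4375 (V=72.6425), down 65.1175 (V=0.0000). Price 52.7694; hedge Δ=1.0633, bond B=-60.7346.
  t=1,j=1: stock 218.7500 → up 273.4375 (V=87.7193), down 133.4375 (V=72.6425). Price 74.6737; hedge Δ=0.1077, bond B=51.1162.
  t=0,j=0: stock 175.0000 → up 218.7500 (V=74.6737), down 106.7500 (V=52.7694). Price 62.2008; hedge Δ=0.1956, bond B=27.9753.
Sanity check at the root: Δ(0,0)·S0 + B(0,0) reproduces V0 = 62.2008.

(0,0): Delta=0.1956 Bond=27.9753
(1,0): Delta=1.0633 Bond=-60.7346
(1,1): Delta=0.1077 Bond=51.1162
(2,0): Delta=0.0000 Bond=0.0000
(2,1): Delta=1.1710 Bond=-83.6075
(2,2): Delta=0.0000 Bond=87.7193
V0=62.2008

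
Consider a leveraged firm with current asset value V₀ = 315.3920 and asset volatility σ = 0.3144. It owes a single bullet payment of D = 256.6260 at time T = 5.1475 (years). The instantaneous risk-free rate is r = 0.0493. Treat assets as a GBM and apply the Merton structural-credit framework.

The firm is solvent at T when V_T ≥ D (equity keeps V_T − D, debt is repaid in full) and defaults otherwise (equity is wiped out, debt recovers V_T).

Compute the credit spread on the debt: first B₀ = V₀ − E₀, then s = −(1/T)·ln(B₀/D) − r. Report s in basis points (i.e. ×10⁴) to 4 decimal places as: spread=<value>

spread=283.6793

Apply the equity-as-call identities (strike 256.6260, horizon 5.1475 years):
d₁ = [ln(V₀/D) + (r + σ²/2)T] / (σ√T)
   = [ln(315.3920/256.6260) + (0.0493 + 0.5·0.3144²)·5.1475] / (0.3144·√5.1475)
   = [0.206197 + 0.508180] / 0.713314 = 1.001490
d₂ = d₁ − σ√T = 1.001490 − 0.713314 = 0.288176
N(d₁) = 0.841705,  N(d₂) = 0.613394,  e^(−rT) = 0.775869
E₀ = V₀·N(d₁) − D·e^(−rT)·N(d₂)
   = 315.3920·0.841705 − 256.6260·0.775869·0.613394 = 143.335296
B₀ = V₀ − E₀ = 315.3920 − 143.335296 = 172.056704
spread = −(1/T)·ln(B₀/D) − r = −(1/5.1475)·ln(172.056704/256.6260) − 0.0493 = 0.02836793
in basis points: 0.02836793 × 10⁴ = 283.6793 bp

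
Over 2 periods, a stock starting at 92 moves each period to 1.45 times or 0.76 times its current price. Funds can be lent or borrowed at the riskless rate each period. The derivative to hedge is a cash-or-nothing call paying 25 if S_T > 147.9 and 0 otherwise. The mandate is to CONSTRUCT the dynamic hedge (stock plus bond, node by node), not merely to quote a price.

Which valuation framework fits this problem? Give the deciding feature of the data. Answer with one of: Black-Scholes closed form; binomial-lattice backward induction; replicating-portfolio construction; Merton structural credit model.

Key observation: the mandate to exhibit the hedge at every date and state singles out the replicating-portfolio construction on the 2-period tree with factors 1.45 and 0.76 from 92.

framework: replicating-portfolio construction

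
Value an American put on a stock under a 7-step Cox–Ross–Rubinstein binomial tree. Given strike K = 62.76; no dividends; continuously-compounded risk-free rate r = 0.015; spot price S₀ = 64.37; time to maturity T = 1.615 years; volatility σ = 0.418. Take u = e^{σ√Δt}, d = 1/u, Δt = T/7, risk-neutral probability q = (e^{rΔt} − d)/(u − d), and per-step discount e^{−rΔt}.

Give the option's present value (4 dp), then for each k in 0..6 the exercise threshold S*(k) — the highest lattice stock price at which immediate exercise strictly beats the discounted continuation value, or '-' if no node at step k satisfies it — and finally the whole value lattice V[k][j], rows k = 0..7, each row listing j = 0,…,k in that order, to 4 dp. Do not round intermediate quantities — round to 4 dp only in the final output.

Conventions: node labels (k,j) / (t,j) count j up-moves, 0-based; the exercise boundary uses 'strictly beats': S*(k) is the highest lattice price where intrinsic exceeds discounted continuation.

price = 12.2561
boundary = - - - - 28.8336 35.2448 43.0815
tree:
12.2561
16.6427 7.1690
21.9105 10.5484 3.2329
27.8277 15.0892 5.2664 0.8561
33.9264 20.8367 8.4166 1.5866 0.0000
39.1714 27.5152 13.1083 2.9404 0.0000 0.0000
43.4623 33.9264 19.6785 5.4493 0.0000 0.0000 0.0000
46.9726 39.1714 27.5152 10.0992 0.0000 0.0000 0.0000 0.0000

Δt=0.23071  u=1.22235  d=0.81810  q=0.45855  discount=0.99655
step 7 (expiry): payoffs max(K−S,0) = 46.9726 39.1714 27.5152 10.0992 0.0000 0.0000 0.0000 0.0000
step 6: (k=6,j=0): S=19.2977, K−S=43.4623, hold=43.2455 ⇒ V=43.4623 exercise | (k=6,j=1): S=28.8336, K−S=33.9264, hold=33.7096 ⇒ V=33.9264 exercise | (k=6,j=2): S=43.0815, K−S=19.6785, hold=19.4617 ⇒ V=19.6785 exercise | (k=6,j=3): S=64.3700, K−S=0.0000, hold=5.4493 ⇒ V=5.4493 continue | (k=6,j=4): S=96.1781, K−S=0.0000, hold=0.0000 ⇒ V=0.0000 continue | (k=6,j=5): S=143.7039, K−S=0.0000, hold=0.0000 ⇒ V=0.0000 continue | (k=6,j=6): S=214.7143, K−S=0.0000, hold=0.0000 ⇒ V=0.0000 continue  boundary S*=43.0815
step 5: (k=5,j=0): S=23.5886, K−S=39.1714, hold=38.9546 ⇒ V=39.1714 exercise | (k=5,j=1): S=35.2448, K−S=27.5152, hold=27.2984 ⇒ V=27.5152 exercise | (k=5,j=2): S=52.6608, K−S=10.0992, hold=13.1083 ⇒ V=13.1083 continue | (k=5,j=3): S=78.6828, K−S=0.0000, hold=2.9404 ⇒ V=2.9404 continue | (k=5,j=4): S=117.5634, K−S=0.0000, hold=0.0000 ⇒ V=0.0000 continue | (k=5,j=5): S=175.6567, K−S=0.0000, hold=0.0000 ⇒ V=0.0000 continue  boundary S*=35.2448
step 4: (k=4,j=0): S=28.8336, K−S=33.9264, hold=33.7096 ⇒ V=33.9264 exercise | (k=4,j=1): S=43.0815, K−S=19.6785, hold=20.8367 ⇒ V=20.8367 continue | (k=4,j=2): S=64.3700, K−S=0.0000, hold=8.4166 ⇒ V=8.4166 continue | (k=4,j=3): S=96.1781, K−S=0.0000, hold=1.5866 ⇒ V=1.5866 continue | (k=4,j=4): S=143.7039, K−S=0.0000, hold=0.0000 ⇒ V=0.0000 continue  boundary S*=28.8336
step 3: (k=3,j=0): S=35.2448, K−S=27.5152, hold=27.8277 ⇒ V=27.8277 continue | (k=3,j=1): S=52.6608, K−S=10.0992, hold=15.0892 ⇒ V=15.0892 continue | (k=3,j=2): S=78.6828, K−S=0.0000, hold=5.2664 ⇒ V=5.2664 continue | (k=3,j=3): S=117.5634, K−S=0.0000, hold=0.8561 ⇒ V=0.8561 continue  boundary S*=-
step 2: (k=2,j=0): S=43.0815, K−S=19.6785, hold=21.9105 ⇒ V=21.9105 continue | (k=2,j=1): S=64.3700, K−S=0.0000, hold=10.5484 ⇒ V=10.5484 continue | (k=2,j=2): S=96.1781, K−S=0.0000, hold=3.2329 ⇒ V=3.2329 continue  boundary S*=-
step 1: (k=1,j=0): S=52.6608, K−S=10.0992, hold=16.6427 ⇒ V=16.6427 continue | (k=1,j=1): S=78.6828, K−S=0.0000, hold=7.1690 ⇒ V=7.1690 continue  boundary S*=-
step 0: (k=0,j=0): S=64.3700, K−S=0.0000, hold=12.2561 ⇒ V=12.2561 continue  boundary S*=-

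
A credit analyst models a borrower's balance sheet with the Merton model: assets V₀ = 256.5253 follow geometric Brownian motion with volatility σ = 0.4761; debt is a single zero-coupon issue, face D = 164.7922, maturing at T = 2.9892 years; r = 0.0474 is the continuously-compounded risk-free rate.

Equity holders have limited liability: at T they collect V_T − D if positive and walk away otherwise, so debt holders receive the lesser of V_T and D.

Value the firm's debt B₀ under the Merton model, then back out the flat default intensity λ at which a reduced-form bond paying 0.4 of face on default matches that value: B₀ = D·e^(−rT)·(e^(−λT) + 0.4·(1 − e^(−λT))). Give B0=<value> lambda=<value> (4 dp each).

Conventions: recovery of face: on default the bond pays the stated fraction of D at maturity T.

With assets at 256.5253 and a single debt payment of 164.7922 at 2.9892 years:
d₁ = [ln(V₀/D) + (r + σ²/2)T] / (σ√T)
   = [ln(256.5253/164.7922) + (0.0474 + 0.5·0.4761²)·2.9892] / (0.4761·√2.9892)
   = [0.442542 + 0.480471] / 0.823144 = 1.121327
d₂ = d₁ − σ√T = 1.121327 − 0.823144 = 0.298183
N(d₁) = 0.868926,  N(d₂) = 0.617218,  e^(−rT) = 0.867892
E₀ = V₀·N(d₁) − D·e^(−rT)·N(d₂)
   = 256.5253·0.868926 − 164.7922·0.867892·0.617218 = 134.625720
B₀ = V₀ − E₀ = 256.5253 − 134.625720 = 121.899580
e^(−λT) = (B₀·e^(rT)/D − 0.4)/(1 − 0.4) = (121.8996·1.152217/164.7922 − 0.4)/0.6 = 0.75385784
λ = −ln(0.75385784)/2.9892 = 0.094524

B0=121.8996 lambda=0.0945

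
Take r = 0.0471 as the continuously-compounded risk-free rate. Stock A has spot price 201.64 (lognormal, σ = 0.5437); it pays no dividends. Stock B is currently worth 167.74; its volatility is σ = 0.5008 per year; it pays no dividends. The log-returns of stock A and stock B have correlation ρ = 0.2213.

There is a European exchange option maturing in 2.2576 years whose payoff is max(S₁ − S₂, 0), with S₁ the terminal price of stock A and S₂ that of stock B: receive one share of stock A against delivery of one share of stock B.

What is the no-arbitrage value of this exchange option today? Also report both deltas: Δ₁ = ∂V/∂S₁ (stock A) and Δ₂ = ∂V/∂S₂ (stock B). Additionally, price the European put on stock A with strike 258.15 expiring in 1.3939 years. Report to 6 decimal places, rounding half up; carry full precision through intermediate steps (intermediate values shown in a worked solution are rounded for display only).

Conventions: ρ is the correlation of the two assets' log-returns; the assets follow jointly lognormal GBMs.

exchange price = 87.527064
Δ1 = 0.751114
Δ2 = -0.381111
price(stock A put K=258.15) = 77.997312

σ_eff = √(σ₁² + σ₂² − 2ρσ₁σ₂) = √(0.5437² + 0.5008² − 2·0.2213·0.5437·0.5008) = 0.652608
d₁ = (ln(S₁/S₂) + (q₂ − q₁ + σ_eff²/2)T) / (σ_eff√T) = (ln(201.64/167.74) + (0.0 − 0.0 + 0.212949)·2.2576) / 0.980564 = 0.677999
d₂ = d₁ − σ_eff√T = 0.677999 − 0.980564 = -0.302565
N(d₁) = 0.751114,  N(d₂) = 0.381111
V = S₁·e^{−q₁T}·N(d₁) − S₂·e^{−q₂T}·N(d₂) = 151.454603 − 63.927539 = 87.527064
Δ₁ = e^{−q₁T}·N(d₁) = 0.751114;  Δ₂ = −e^{−q₂T}·N(d₂) = -0.381111
[vanilla: stock A put K=258.15]
σ√T = 0.5437·√1.3939 = 0.641911
d₁ = (ln(S/K) + (r+σ²/2)T) / (σ√T) = (ln(201.64/258.15) + (0.0471+0.5437²/2)·1.3939) / 0.641911 = (-0.247057 + 0.271678) / 0.641911 = 0.038356
d₂ = d₁ − σ√T = 0.038356 − 0.641911 = -0.603556
e^{−rT} = 0.936456
N(−d₁) = 0.484702,  N(−d₂) = 0.726930
price = K·e^{−rT}·N(−d₂) − S·N(−d₁) = 175.732630 − 97.735317 = 77.997312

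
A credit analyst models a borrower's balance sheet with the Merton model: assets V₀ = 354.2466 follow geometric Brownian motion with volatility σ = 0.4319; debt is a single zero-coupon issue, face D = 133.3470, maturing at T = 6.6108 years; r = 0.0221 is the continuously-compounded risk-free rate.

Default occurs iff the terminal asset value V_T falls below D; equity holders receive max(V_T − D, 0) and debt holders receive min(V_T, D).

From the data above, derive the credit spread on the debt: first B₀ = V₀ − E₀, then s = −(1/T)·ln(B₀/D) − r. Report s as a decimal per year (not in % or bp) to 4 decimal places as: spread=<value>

Apply the equity-as-call identities (strike 133.3470, horizon 6.6108 years):
d₁ = [ln(V₀/D) + (r + σ²/2)T] / (σ√T)
   = [ln(354.2466/133.3470) + (0.0221 + 0.5·0.4319²)·6.6108] / (0.4319·√6.6108)
   = [0.977039 + 0.762680] / 1.110479 = 1.566639
d₂ = d₁ − σ√T = 1.566639 − 1.110479 = 0.456160
N(d₁) = 0.941400,  N(d₂) = 0.675862,  e^(−rT) = 0.864072
E₀ = V₀·N(d₁) − D·e^(−rT)·N(d₂)
   = 354.2466·0.941400 − 133.3470·0.864072·0.675862 = 255.614022
B₀ = V₀ − E₀ = 354.2466 − 255.614022 = 98.632578
spread = −(1/T)·ln(B₀/D) − r = −(1/6.6108)·ln(98.632578/133.3470) − 0.0221 = 0.02351523

spread=0.0235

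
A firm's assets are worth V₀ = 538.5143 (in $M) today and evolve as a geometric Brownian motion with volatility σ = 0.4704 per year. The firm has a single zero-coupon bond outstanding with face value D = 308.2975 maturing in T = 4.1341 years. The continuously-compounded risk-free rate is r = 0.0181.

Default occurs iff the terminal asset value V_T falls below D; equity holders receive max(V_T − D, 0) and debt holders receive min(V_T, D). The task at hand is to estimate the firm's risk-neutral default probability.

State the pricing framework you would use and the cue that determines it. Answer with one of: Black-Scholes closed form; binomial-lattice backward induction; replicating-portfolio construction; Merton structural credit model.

framework: Merton structural credit model

Key observation: the question is about default risk generated by asset-value dynamics against a debt face of 308.2975 — the structural framework prices exactly that.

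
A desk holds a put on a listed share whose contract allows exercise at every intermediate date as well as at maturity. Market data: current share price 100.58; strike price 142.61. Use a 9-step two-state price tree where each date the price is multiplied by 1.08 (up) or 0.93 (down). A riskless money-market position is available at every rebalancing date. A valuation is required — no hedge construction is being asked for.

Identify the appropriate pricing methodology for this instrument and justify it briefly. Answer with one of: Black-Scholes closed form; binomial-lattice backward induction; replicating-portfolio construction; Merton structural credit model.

Key observation: the exercise right at every one of the 9 steps is what matters: each node needs max(142.61 − S, continuation), which only the stepwise tree valuation starting from spot 100.58 delivers.

framework: binomial-lattice backward induction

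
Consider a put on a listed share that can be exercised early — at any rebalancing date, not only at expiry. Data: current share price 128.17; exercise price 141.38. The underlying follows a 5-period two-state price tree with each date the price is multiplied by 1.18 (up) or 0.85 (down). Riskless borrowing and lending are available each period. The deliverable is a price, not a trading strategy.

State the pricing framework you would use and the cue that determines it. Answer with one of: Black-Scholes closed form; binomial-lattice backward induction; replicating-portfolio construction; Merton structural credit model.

framework: binomial-lattice backward induction

Key observation: the exercise right at every one of the 5 steps is what matters: each node needs max(141.38 − S, continuation), which only the stepwise tree valuation starting from spot 128.17 delivers.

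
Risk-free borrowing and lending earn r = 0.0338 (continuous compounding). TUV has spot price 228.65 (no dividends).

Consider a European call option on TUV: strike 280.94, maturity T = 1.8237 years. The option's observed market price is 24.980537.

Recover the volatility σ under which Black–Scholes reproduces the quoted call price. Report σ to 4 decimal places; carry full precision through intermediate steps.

At σ = 0.3060 the Black–Scholes value reproduces the quote:
σ√T = 0.306·√1.8237 = 0.413236
d₁ = (ln(S/K) + (r+σ²/2)T) / (σ√T) = (ln(228.65/280.94) + (0.0338+0.306²/2)·1.8237) / 0.413236 = (-0.205949 + 0.147023) / 0.413236 = -0.142596
d₂ = d₁ − σ√T = -0.142596 − 0.413236 = -0.555832
e^{−rT} = 0.940220
N(d₁) = 0.443305,  N(d₂) = 0.289163
V = S·N(d₁) − K·e^{−rT}·N(d₂) = 101.361641 − 76.381104 = 24.980537 (equal to the quote); since ∂V/∂σ > 0 for all σ, the implied volatility is unique

sigma = 0.3060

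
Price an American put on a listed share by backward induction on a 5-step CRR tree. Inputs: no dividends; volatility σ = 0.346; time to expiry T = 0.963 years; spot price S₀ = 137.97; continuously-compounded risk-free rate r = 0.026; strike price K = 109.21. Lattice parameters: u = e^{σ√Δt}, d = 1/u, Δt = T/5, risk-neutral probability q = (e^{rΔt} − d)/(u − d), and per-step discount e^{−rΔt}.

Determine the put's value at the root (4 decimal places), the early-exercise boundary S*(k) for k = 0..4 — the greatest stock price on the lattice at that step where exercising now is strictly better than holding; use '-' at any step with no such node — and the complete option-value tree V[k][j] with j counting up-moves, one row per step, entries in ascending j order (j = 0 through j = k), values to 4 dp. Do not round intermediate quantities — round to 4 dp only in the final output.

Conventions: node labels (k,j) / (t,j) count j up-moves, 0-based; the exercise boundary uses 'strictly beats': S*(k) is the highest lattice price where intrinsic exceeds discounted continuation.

price = 5.4647
boundary = - - - - 75.1624
tree:
5.4647
9.0884 1.5739
14.7332 3.0335 0.0000
23.0311 5.8470 0.0000 0.0000
34.0476 11.2699 0.0000 0.0000 0.0000
44.6365 21.7224 0.0000 0.0000 0.0000 0.0000

params: Δt=0.19260 u=1.16398 d=0.85912 q=0.47858 e^(-rΔt)=0.99500
t_5 payoffs: 44.6365 21.7224 0.0000 0.0000 0.0000 0.0000
t_4: node(4,0) S=75.1624 payoff=34.0476 vs cont=33.5021 → 34.0476 [stop]  node(4,1) S=101.8340 payoff=7.3760 vs cont=11.2699 → 11.2699 [wait]  node(4,2) S=137.9700 payoff=0.0000 vs cont=0.0000 → 0.0000 [wait]  node(4,3) S=186.9290 payoff=0.0000 vs cont=0.0000 → 0.0000 [wait]  node(4,4) S=253.2612 payoff=0.0000 vs cont=0.0000 → 0.0000 [wait]  ⇒ S*(4)=75.1624
t_3: node(3,0) S=87.4876 payoff=21.7224 vs cont=23.0311 → 23.0311 [wait]  node(3,1) S=118.5328 payoff=0.0000 vs cont=5.8470 → 5.8470 [wait]  node(3,2) S=160.5945 payoff=0.0000 vs cont=0.0000 → 0.0000 [wait]  node(3,3) S=217.5819 payoff=0.0000 vs cont=0.0000 → 0.0000 [wait]  ⇒ S*(3)=-
t_2: node(2,0) S=101.8340 payoff=7.3760 vs cont=14.7332 → 14.7332 [wait]  node(2,1) S=137.9700 payoff=0.0000 vs cont=3.0335 → 3.0335 [wait]  node(2,2) S=186.9290 payoff=0.0000 vs cont=0.0000 → 0.0000 [wait]  ⇒ S*(2)=-
t_1: node(1,0) S=118.5328 payoff=0.0000 vs cont=9.0884 → 9.0884 [wait]  node(1,1) S=160.5945 payoff=0.0000 vs cont=1.5739 → 1.5739 [wait]  ⇒ S*(1)=-
t_0: node(0,0) S=137.9700 payoff=0.0000 vs cont=5.4647 → 5.4647 [wait]  ⇒ S*(0)=-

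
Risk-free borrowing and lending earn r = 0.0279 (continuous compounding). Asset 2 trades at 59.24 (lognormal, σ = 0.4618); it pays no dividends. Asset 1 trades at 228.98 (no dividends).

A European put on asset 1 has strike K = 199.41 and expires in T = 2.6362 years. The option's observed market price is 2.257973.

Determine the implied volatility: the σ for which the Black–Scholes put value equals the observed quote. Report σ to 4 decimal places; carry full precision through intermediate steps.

sigma = 0.1121

At σ = 0.1121 the Black–Scholes value reproduces the quote:
σ√T = 0.1121·√2.6362 = 0.182010
d₁ = (ln(S/K) + (r+σ²/2)T) / (σ√T) = (ln(228.98/199.41) + (0.0279+0.1121²/2)·2.6362) / 0.182010 = (0.138272 + 0.090114) / 0.182010 = 1.254797
d₂ = d₁ − σ√T = 1.254797 − 0.182010 = 1.072788
e^{−rT} = 0.929090
N(−d₁) = 0.104776,  N(−d₂) = 0.141683
V = K·e^{−rT}·N(−d₂) − S·N(−d₁) = 26.249620 − 23.991647 = 2.257973 (equal to the quote); since ∂V/∂σ > 0 for all σ, the implied volatility is unique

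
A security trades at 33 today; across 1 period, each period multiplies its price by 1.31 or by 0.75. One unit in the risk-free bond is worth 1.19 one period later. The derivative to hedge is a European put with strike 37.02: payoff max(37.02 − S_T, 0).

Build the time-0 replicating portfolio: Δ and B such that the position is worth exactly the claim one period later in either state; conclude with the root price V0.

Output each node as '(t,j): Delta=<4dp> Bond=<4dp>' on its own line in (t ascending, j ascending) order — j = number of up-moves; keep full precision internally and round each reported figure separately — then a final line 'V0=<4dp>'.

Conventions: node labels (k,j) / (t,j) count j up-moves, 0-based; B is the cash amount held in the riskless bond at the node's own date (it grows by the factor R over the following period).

Risk-neutral probability p* = (R−d)/(u−d) = (1.19−0.75)/(1.31−0.75) = 0.7857.
Terminal payoffs: V(1,0)=12.2700, V(1,1)=0.0000
  t=0,j=0: stock 33.0000 → up 43.2300 (V=0.0000), down 24.7500 (V=12.2700). Price 2.2095; hedge Δ=-0.6640, bond B=24.1202.
Check: Δ(0,0)·S0 + B(0,0) = 2.2095 = V0.

(0,0): Delta=-0.6640 Bond=24.1202
V0=2.2095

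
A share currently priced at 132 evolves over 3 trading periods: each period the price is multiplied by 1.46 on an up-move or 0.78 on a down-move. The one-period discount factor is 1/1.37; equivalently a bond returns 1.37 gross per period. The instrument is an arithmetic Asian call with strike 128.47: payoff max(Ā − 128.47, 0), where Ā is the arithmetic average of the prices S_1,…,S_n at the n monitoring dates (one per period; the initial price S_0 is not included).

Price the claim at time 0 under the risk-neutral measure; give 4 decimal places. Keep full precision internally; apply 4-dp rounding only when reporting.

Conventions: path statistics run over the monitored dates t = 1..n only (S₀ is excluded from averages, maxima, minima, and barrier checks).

No-arbitrage gives p* = (R−d)/(u−d) = 0.8676: enumerate every path, weight its payoff by its p*-probability, and discount by R^3.
Enumerate all 2^3 = 8 price paths (U = up ×1.46, D = down ×0.78); each path with k up-moves has probability p*^k·(1−p*)^(3−k).
DDD: Ā=81.9699, payoff=0.0000, prob=0.002318
UDD: Ā=153.4308, payoff=24.9608, prob=0.015199
DUD: Ā=123.5108, payoff=0.0000, prob=0.015199
UUD: Ā=231.1869, payoff=102.7169, prob=0.099637
DDU: Ā=100.1732, payoff=0.0000, prob=0.015199
UDU: Ā=187.5037, payoff=59.0337, prob=0.099637
DUU: Ā=157.5837, payoff=29.1137, prob=0.099637
UUU: Ā=294.9644, payoff=166.4944, prob=0.653175
Price = Σ prob·payoff / R^3 = 128.146393 / 2.571353 = 49.8362

price = 49.8362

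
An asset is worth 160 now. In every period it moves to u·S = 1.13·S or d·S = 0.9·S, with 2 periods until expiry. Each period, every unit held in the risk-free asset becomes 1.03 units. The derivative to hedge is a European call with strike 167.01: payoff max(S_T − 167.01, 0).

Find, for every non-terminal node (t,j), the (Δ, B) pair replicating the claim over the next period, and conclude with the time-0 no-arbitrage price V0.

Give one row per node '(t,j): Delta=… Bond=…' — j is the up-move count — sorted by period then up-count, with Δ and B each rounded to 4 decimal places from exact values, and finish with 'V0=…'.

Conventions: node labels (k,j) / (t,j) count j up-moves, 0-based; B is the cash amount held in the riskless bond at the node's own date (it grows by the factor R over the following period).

Since d<R<u, set p* = (R−d)/(u−d) = 0.5652; price each node as the discounted p*-expectation of its children.
Payoffs at expiry: V(2,0)=0.0000, V(2,1)=0.0000, V(2,2)=37.2940
  t=1,j=0: stock 144.0000 → up 162.7200 (V=0.0000), down 129.6000 (V=0.0000). Price 0.0000; hedge Δ=0.0000, bond B=0.0000.
  t=1,j=1: stock 180.8000 → up 204.3040 (V=37.2940), down 162.7200 (V=0.0000). Price 20.4653; hedge Δ=0.8968, bond B=-141.6826.
  t=0,j=0: stock 160.0000 → up 180.8000 (V=20.4653), down 144.0000 (V=0.0000). Price 11.2304; hedge Δ=0.5561, bond B=-77.7490.
Verification: the root portfolio costs Δ(0,0)·S0 + B(0,0) = 11.2304, matching V0.

(0,0): Delta=0.5561 Bond=-77.7490
(1,0): Delta=0.0000 Bond=0.0000
(1,1): Delta=0.8968 Bond=-141.6826
V0=11.2304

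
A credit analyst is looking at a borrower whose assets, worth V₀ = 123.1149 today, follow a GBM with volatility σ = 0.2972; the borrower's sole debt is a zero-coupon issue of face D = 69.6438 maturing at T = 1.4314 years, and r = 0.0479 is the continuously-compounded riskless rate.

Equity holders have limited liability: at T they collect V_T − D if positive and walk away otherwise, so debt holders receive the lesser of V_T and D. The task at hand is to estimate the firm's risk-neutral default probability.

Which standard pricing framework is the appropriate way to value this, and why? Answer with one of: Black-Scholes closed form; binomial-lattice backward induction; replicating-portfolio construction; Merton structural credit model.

Key observation: assets follow a GBM and default happens iff V_T < 69.6438; valuing claims on that split (equity as a call, risky debt as the residual) is the structural model's definition.

framework: Merton structural credit model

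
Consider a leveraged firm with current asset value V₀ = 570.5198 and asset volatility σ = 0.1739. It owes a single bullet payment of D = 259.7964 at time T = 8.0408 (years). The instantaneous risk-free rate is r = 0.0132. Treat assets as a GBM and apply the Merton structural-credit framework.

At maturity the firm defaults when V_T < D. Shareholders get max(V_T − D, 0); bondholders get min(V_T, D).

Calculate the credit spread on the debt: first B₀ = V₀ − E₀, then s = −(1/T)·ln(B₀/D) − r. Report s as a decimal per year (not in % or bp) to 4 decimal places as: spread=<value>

spread=0.0013

With assets at 570.5198 and a single debt payment of 259.7964 at 8.0408 years:
d₁ = [ln(V₀/D) + (r + σ²/2)T] / (σ√T)
   = [ln(570.5198/259.7964) + (0.0132 + 0.5·0.1739²)·8.0408] / (0.1739·√8.0408)
   = [0.786650 + 0.227720] / 0.493116 = 2.057061
d₂ = d₁ − σ√T = 2.057061 − 0.493116 = 1.563945
N(d₁) = 0.980160,  N(d₂) = 0.941085,  e^(−rT) = 0.899300
E₀ = V₀·N(d₁) − D·e^(−rT)·N(d₂)
   = 570.5198·0.980160 − 259.7964·0.899300·0.941085 = 339.330335
B₀ = V₀ − E₀ = 570.5198 − 339.330335 = 231.189465
spread = −(1/T)·ln(B₀/D) − r = −(1/8.0408)·ln(231.189465/259.7964) − 0.0132 = 0.00130859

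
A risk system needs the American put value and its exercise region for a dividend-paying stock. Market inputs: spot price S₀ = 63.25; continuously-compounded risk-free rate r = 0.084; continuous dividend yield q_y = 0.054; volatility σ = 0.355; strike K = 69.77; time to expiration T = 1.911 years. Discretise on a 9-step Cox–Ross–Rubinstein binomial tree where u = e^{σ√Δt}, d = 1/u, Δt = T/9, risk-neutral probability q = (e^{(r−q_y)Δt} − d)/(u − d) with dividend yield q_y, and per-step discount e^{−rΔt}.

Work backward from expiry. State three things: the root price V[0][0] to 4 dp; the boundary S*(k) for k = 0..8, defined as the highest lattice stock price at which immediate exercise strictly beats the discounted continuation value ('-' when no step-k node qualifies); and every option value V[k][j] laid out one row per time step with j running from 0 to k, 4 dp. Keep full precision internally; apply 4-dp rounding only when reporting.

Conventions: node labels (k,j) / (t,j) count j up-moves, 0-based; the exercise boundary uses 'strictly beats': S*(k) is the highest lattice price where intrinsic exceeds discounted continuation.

Δt=0.21233  u=1.17772  d=0.84910  q=0.47864  discount=0.98232
step 9 (expiry): payoffs max(K−S,0) = 55.2598 49.6439 41.8545 31.0504 16.0647 0.0000 0.0000 0.0000 0.0000 0.0000
step 8: (k=8,j=0): S=17.0890, K−S=52.6810, hold=51.6425 ⇒ V=52.6810 exercise | (k=8,j=1): S=23.7029, K−S=46.0671, hold=45.1039 ⇒ V=46.0671 exercise | (k=8,j=2): S=32.8767, K−S=36.8933, hold=36.0347 ⇒ V=36.8933 exercise | (k=8,j=3): S=45.6010, K−S=24.1690, hold=23.4555 ⇒ V=24.1690 exercise | (k=8,j=4): S=63.2500, K−S=6.5200, hold=8.2274 ⇒ V=8.2274 continue | (k=8,j=5): S=87.7297, K−S=0.0000, hold=0.0000 ⇒ V=0.0000 continue | (k=8,j=6): S=121.6838, K−S=0.0000, hold=0.0000 ⇒ V=0.0000 continue | (k=8,j=7): S=168.7792, K−S=0.0000, hold=0.0000 ⇒ V=0.0000 continue | (k=8,j=8): S=234.1020, K−S=0.0000, hold=0.0000 ⇒ V=0.0000 continue  boundary S*=45.6010
step 7: (k=7,j=0): S=20.1261, K−S=49.6439, hold=48.6400 ⇒ V=49.6439 exercise | (k=7,j=1): S=27.9155, K−S=41.8545, hold=40.9394 ⇒ V=41.8545 exercise | (k=7,j=2): S=38.7196, K−S=31.0504, hold=30.2584 ⇒ V=31.0504 exercise | (k=7,j=3): S=53.7053, K−S=16.0647, hold=16.2463 ⇒ V=16.2463 continue | (k=7,j=4): S=74.4910, K−S=0.0000, hold=4.2136 ⇒ V=4.2136 continue | (k=7,j=5): S=103.3213, K−S=0.0000, hold=0.0000 ⇒ V=0.0000 continue | (k=7,j=6): S=143.3098, K−S=0.0000, hold=0.0000 ⇒ V=0.0000 continue | (k=7,j=7): S=198.7751, K−S=0.0000, hold=0.0000 ⇒ V=0.0000 continue  boundary S*=38.7196
step 6: (k=6,j=0): S=23.7029, K−S=46.0671, hold=45.1039 ⇒ V=46.0671 exercise | (k=6,j=1): S=32.8767, K−S=36.8933, hold=36.0347 ⇒ V=36.8933 exercise | (k=6,j=2): S=45.6010, K−S=24.1690, hold=23.5409 ⇒ V=24.1690 exercise | (k=6,j=3): S=63.2500, K−S=6.5200, hold=10.3016 ⇒ V=10.3016 continue | (k=6,j=4): S=87.7297, K−S=0.0000, hold=2.1580 ⇒ V=2.1580 continue | (k=6,j=5): S=121.6838, K−S=0.0000, hold=0.0000 ⇒ V=0.0000 continue | (k=6,j=6): S=168.7792, K−S=0.0000, hold=0.0000 ⇒ V=0.0000 continue  boundary S*=45.6010
step 5: (k=5,j=0): S=27.9155, K−S=41.8545, hold=40.9394 ⇒ V=41.8545 exercise | (k=5,j=1): S=38.7196, K−S=31.0504, hold=30.2584 ⇒ V=31.0504 exercise | (k=5,j=2): S=53.7053, K−S=16.0647, hold=17.2216 ⇒ V=17.2216 continue | (k=5,j=3): S=74.4910, K−S=0.0000, hold=6.2905 ⇒ V=6.2905 continue | (k=5,j=4): S=103.3213, K−S=0.0000, hold=1.1052 ⇒ V=1.1052 continue | (k=5,j=5): S=143.3098, K−S=0.0000, hold=0.0000 ⇒ V=0.0000 continue  boundary S*=38.7196
step 4: (k=4,j=0): S=32.8767, K−S=36.8933, hold=36.0347 ⇒ V=36.8933 exercise | (k=4,j=1): S=45.6010, K−S=24.1690, hold=23.9994 ⇒ V=24.1690 exercise | (k=4,j=2): S=63.2500, K−S=6.5200, hold=11.7776 ⇒ V=11.7776 continue | (k=4,j=3): S=87.7297, K−S=0.0000, hold=3.7413 ⇒ V=3.7413 continue | (k=4,j=4): S=121.6838, K−S=0.0000, hold=0.5660 ⇒ V=0.5660 continue  boundary S*=45.6010
step 3: (k=3,j=0): S=38.7196, K−S=31.0504, hold=30.2584 ⇒ V=31.0504 exercise | (k=3,j=1): S=53.7053, K−S=16.0647, hold=17.9155 ⇒ V=17.9155 continue | (k=3,j=2): S=74.4910, K−S=0.0000, hold=7.7909 ⇒ V=7.7909 continue | (k=3,j=3): S=103.3213, K−S=0.0000, hold=2.1822 ⇒ V=2.1822 continue  boundary S*=38.7196
step 2: (k=2,j=0): S=45.6010, K−S=24.1690, hold=24.3257 ⇒ V=24.3257 continue | (k=2,j=1): S=63.2500, K−S=6.5200, hold=12.8384 ⇒ V=12.8384 continue | (k=2,j=2): S=87.7297, K−S=0.0000, hold=5.0161 ⇒ V=5.0161 continue  boundary S*=-
step 1: (k=1,j=0): S=53.7053, K−S=16.0647, hold=18.4946 ⇒ V=18.4946 continue | (k=1,j=1): S=74.4910, K−S=0.0000, hold=8.9335 ⇒ V=8.9335 continue  boundary S*=-
step 0: (k=0,j=0): S=63.2500, K−S=6.5200, hold=13.6722 ⇒ V=13.6722 continue  boundary S*=-

price = 13.6722
boundary = - - - 38.7196 45.6010 38.7196 45.6010 38.7196 45.6010
tree:
13.6722
18.4946 8.9335
24.3257 12.8384 5.0161
31.0504 17.9155 7.7909 2.1822
36.8933 24.1690 11.7776 3.7413 0.5660
41.8545 31.0504 17.2216 6.2905 1.1052 0.0000
46.0671 36.8933 24.1690 10.3016 2.1580 0.0000 0.0000
49.6439 41.8545 31.0504 16.2463 4.2136 0.0000 0.0000 0.0000
52.6810 46.0671 36.8933 24.1690 8.2274 0.0000 0.0000 0.0000 0.0000
55.2598 49.6439 41.8545 31.0504 16.0647 0.0000 0.0000 0.0000 0.0000 0.0000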